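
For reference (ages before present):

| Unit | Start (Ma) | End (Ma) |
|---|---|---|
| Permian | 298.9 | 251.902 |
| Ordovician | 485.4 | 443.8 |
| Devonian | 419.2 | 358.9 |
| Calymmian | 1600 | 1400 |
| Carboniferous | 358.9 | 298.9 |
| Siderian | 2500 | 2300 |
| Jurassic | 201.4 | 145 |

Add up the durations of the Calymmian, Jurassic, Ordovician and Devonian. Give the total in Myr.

358.3 million years

Each duration: Calymmian = 200; Jurassic = 56.4; Ordovician = 41.6; Devonian = 60.3.
Sum: 200 + 56.4 + 41.6 + 60.3 = 358.3 Myr.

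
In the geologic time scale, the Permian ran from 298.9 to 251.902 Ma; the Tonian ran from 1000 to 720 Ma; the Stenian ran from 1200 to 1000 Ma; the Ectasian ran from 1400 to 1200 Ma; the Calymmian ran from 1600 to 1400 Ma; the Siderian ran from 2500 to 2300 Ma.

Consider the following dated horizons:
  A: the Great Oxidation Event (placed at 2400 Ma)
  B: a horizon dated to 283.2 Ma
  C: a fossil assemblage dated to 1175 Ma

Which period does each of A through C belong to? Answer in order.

A — Siderian; B — Permian; C — Stenian

A: 2400 Ma lies in 2500–2300 Ma, so Siderian.
B: 283.2 Ma lies in 298.9–251.902 Ma, so Permian.
C: 1175 Ma lies in 1200–1000 Ma, so Stenian.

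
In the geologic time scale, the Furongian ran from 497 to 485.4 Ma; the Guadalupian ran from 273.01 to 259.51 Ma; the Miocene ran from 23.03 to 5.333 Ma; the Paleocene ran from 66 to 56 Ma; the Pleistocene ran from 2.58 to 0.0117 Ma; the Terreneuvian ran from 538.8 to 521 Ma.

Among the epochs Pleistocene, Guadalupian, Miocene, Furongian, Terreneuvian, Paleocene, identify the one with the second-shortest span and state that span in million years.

Durations: Pleistocene 2.5683; Guadalupian 13.5; Miocene 17.697; Furongian 11.6; Terreneuvian 17.8; Paleocene 10 Myr.
Sorted shortest-first: Pleistocene (2.5683), Paleocene (10), Furongian (11.6), Guadalupian (13.5), Miocene (17.697), Terreneuvian (17.8).
The second shortest is Paleocene at 10 Myr.

Paleocene, 10 million years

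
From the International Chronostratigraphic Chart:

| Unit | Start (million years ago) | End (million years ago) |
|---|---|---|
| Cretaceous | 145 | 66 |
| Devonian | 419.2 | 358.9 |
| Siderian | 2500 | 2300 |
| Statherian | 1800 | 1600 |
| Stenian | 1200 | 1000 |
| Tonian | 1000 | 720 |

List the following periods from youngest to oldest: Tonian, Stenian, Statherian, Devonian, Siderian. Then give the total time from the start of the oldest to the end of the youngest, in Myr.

Devonian → Tonian → Stenian → Statherian → Siderian; total span 2141.1 Myr

Start ages (Ma): Siderian 2500, Statherian 1800, Stenian 1200, Tonian 1000, Devonian 419.2.
Ordered youngest to oldest: Devonian, Tonian, Stenian, Statherian, Siderian.
Span = 2500 − 358.9 = 2141.1 Myr.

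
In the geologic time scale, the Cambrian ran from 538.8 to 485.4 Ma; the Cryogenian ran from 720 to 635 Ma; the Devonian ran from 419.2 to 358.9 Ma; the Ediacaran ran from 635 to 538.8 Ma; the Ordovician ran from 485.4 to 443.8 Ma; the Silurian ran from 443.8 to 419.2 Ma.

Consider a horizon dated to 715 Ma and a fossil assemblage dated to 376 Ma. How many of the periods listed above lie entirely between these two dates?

The older date is 715 Ma and the younger is 376 Ma.
Periods with start < 715 and end > 376 Ma: Ediacaran (635–538.8), Cambrian (538.8–485.4), Ordovician (485.4–443.8), Silurian (443.8–419.2).
That is 4 complete periods.

4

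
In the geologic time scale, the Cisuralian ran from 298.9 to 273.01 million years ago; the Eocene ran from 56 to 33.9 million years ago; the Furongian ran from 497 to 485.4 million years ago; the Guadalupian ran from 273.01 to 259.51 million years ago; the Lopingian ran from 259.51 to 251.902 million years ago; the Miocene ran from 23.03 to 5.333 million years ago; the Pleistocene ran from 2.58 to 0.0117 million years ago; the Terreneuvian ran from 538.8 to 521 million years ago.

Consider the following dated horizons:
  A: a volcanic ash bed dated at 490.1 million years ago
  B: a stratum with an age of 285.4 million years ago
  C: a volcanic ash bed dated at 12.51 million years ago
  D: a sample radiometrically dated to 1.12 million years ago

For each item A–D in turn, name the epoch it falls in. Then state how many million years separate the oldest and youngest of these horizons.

A — Furongian; B — Cisuralian; C — Miocene; D — Pleistocene; span 488.98 million years

Match each age against the start–end ranges in the excerpt: A = 490.1 Ma → Furongian (497–485.4); B = 285.4 Ma → Cisuralian (298.9–273.01); C = 12.51 Ma → Miocene (23.03–5.333); D = 1.12 Ma → Pleistocene (2.58–0.0117).
The largest age is 490.1 Ma and the smallest is 1.12 Ma; their difference is 488.98 Myr.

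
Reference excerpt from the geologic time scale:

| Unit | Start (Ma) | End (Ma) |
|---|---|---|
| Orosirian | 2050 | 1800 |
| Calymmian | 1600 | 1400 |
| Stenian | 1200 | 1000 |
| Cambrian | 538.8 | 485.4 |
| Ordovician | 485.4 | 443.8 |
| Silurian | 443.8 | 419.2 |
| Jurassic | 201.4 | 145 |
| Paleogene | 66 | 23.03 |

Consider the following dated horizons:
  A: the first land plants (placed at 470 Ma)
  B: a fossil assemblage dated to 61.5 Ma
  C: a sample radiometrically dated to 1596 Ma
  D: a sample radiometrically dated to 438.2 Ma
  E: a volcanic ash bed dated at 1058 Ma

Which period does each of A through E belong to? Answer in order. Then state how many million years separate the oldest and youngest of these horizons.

A — Ordovician; B — Paleogene; C — Calymmian; D — Silurian; E — Stenian; span 1534.5 million years

Match each age against the start–end ranges in the excerpt: A = 470 Ma → Ordovician (485.4–443.8); B = 61.5 Ma → Paleogene (66–23.03); C = 1596 Ma → Calymmian (1600–1400); D = 438.2 Ma → Silurian (443.8–419.2); E = 1058 Ma → Stenian (1200–1000).
The largest age is 1596 Ma and the smallest is 61.5 Ma; their difference is 1534.5 Myr.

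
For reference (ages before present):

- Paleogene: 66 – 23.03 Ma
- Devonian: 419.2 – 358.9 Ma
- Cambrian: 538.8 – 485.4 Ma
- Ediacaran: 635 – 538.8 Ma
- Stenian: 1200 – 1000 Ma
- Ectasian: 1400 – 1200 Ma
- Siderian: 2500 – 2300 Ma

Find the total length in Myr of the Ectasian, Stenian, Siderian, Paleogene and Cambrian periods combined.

Duration is start − end for each: (1400 − 1200) + (1200 − 1000) + (2500 − 2300) + (66 − 23.03) + (538.8 − 485.4).
That is 200 + 200 + 200 + 42.97 + 53.4, which totals 696.37 million years.

696.37 million years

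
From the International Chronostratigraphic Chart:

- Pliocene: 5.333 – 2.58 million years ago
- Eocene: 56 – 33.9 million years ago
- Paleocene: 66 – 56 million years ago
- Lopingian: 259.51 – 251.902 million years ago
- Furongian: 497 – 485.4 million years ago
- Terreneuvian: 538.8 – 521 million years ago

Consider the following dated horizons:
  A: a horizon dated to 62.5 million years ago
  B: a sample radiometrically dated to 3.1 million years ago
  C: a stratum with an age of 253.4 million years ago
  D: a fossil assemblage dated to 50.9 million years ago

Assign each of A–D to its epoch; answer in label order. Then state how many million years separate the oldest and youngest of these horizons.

Match each age against the start–end ranges in the excerpt: A = 62.5 Ma → Paleocene (66–56); B = 3.1 Ma → Pliocene (5.333–2.58); C = 253.4 Ma → Lopingian (259.51–251.902); D = 50.9 Ma → Eocene (56–33.9).
The largest age is 253.4 Ma and the smallest is 3.1 Ma; their difference is 250.3 Myr.

A — Paleocene; B — Pliocene; C — Lopingian; D — Eocene; span 250.3 million years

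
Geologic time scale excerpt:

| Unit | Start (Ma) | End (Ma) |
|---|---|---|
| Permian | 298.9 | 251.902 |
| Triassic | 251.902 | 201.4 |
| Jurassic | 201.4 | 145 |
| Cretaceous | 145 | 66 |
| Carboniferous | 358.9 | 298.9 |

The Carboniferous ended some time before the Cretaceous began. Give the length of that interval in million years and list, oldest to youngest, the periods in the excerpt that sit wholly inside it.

153.9 million years; Permian, Triassic, Jurassic

The Carboniferous closes at 298.9 Ma and the Cretaceous opens at 145 Ma, so the interval is 298.9 − 145 = 153.9 Myr.
A period fits inside if it starts at or after 298.9 Ma and ends at or before 145 Ma; oldest first that gives Permian, Triassic, Jurassic.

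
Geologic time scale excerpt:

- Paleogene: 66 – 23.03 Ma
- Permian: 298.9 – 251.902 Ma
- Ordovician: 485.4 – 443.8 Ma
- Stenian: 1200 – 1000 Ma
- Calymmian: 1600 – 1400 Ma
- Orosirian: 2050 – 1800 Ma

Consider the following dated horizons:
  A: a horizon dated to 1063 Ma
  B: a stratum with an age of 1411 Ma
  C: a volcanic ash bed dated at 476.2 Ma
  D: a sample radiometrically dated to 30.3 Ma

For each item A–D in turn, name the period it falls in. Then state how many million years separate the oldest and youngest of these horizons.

A — Stenian; B — Calymmian; C — Ordovician; D — Paleogene; span 1380.7 million years

A: 1063 Ma lies in 1200–1000 Ma, so Stenian.
B: 1411 Ma lies in 1600–1400 Ma, so Calymmian.
C: 476.2 Ma lies in 485.4–443.8 Ma, so Ordovician.
D: 30.3 Ma lies in 66–23.03 Ma, so Paleogene.
Oldest = 1411 Ma, youngest = 30.3 Ma → span 1380.7 Myr.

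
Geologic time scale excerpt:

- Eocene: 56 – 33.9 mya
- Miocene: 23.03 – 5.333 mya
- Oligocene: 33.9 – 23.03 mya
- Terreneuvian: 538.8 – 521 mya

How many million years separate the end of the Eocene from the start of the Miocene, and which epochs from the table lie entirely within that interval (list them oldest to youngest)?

The Eocene closes at 33.9 Ma and the Miocene opens at 23.03 Ma, so the interval is 33.9 − 23.03 = 10.87 Myr.
An epoch fits inside if it starts at or after 33.9 Ma and ends at or before 23.03 Ma; oldest first that gives Oligocene.

10.87 million years; Oligocene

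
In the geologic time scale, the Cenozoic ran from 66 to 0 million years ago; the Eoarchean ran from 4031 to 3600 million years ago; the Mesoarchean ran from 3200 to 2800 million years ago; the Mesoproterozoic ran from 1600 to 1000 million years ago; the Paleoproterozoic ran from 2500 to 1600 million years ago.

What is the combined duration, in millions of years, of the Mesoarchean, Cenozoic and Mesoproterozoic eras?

1066 million years

Each duration: Mesoarchean = 400; Cenozoic = 66; Mesoproterozoic = 600.
Sum: 400 + 66 + 600 = 1066 Myr.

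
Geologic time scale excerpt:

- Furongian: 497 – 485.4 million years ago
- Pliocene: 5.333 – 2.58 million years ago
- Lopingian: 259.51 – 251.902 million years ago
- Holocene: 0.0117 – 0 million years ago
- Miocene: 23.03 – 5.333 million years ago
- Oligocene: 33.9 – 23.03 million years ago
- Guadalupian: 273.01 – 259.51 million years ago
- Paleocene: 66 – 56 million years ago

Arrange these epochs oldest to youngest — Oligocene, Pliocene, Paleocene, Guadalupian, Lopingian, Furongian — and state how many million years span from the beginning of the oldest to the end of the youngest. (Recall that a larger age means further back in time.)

Furongian, Guadalupian, Lopingian, Paleocene, Oligocene, Pliocene; total span 494.42 Myr

Start ages (Ma): Furongian 497, Guadalupian 273.01, Lopingian 259.51, Paleocene 66, Oligocene 33.9, Pliocene 5.333.
Ordered oldest to youngest: Furongian, Guadalupian, Lopingian, Paleocene, Oligocene, Pliocene.
Span = 497 − 2.58 = 494.42 Myr.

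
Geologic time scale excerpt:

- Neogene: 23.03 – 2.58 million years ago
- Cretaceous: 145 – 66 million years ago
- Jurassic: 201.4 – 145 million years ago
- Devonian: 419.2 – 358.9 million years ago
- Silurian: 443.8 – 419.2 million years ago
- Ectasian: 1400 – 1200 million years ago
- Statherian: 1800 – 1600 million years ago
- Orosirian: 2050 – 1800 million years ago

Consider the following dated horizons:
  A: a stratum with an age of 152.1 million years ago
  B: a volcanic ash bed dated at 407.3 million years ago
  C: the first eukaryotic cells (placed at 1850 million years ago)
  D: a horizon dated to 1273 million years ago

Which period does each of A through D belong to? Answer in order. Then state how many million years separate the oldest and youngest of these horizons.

A — Jurassic; B — Devonian; C — Orosirian; D — Ectasian; span 1697.9 million years

A: 152.1 Ma lies in 201.4–145 Ma, so Jurassic.
B: 407.3 Ma lies in 419.2–358.9 Ma, so Devonian.
C: 1850 Ma lies in 2050–1800 Ma, so Orosirian.
D: 1273 Ma lies in 1400–1200 Ma, so Ectasian.
Oldest = 1850 Ma, youngest = 152.1 Ma → span 1697.9 Myr.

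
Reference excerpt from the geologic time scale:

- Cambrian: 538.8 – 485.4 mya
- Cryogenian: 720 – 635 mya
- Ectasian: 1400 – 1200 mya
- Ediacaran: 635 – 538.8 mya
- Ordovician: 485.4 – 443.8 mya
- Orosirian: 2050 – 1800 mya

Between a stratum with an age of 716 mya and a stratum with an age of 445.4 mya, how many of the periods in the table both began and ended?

2

The older date is 716 Ma and the younger is 445.4 Ma.
Periods with start < 716 and end > 445.4 Ma: Ediacaran (635–538.8), Cambrian (538.8–485.4).
That is 2 complete periods.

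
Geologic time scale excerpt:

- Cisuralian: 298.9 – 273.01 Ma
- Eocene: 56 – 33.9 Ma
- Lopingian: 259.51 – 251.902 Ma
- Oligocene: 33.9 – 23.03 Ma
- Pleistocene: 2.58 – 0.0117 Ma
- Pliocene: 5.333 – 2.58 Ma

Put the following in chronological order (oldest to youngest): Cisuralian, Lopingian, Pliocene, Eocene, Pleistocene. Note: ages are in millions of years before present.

Cisuralian → Lopingian → Eocene → Pliocene → Pleistocene

The oldest of these is Cisuralian (starts 298.9 Ma) and the youngest is Pleistocene (ends 0.0117 Ma).
In between, by decreasing start age: Lopingian (259.51), Eocene (56), Pliocene (5.333).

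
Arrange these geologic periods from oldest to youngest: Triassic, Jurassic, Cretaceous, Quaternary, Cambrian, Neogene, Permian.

Cambrian, then Permian, then Triassic, then Jurassic, then Cretaceous, then Neogene, then Quaternary

Era membership (oldest first within each) — Paleozoic: Cambrian, Permian; Mesozoic: Triassic, Jurassic, Cretaceous; Cenozoic: Neogene, Quaternary. Paleozoic precedes Mesozoic, which precedes Cenozoic. Concatenating the groups in that era order gives oldest to youngest directly.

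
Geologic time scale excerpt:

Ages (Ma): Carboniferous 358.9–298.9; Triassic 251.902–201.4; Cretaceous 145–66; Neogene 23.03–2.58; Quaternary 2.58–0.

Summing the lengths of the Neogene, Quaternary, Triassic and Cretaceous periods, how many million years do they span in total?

Duration is start − end for each: (23.03 − 2.58) + (2.58 − 0) + (251.902 − 201.4) + (145 − 66).
That is 20.45 + 2.58 + 50.502 + 79, which totals 152.532 million years.

152.532 million years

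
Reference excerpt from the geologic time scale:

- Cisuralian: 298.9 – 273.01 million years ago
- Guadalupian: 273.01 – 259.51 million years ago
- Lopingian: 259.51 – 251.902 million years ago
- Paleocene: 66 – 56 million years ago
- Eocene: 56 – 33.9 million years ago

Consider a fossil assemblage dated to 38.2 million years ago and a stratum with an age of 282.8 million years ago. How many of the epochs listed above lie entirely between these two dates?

3

282.8 Ma sits inside the Cisuralian (298.9–273.01) and 38.2 Ma inside the Eocene (56–33.9); neither of those is wholly between the two dates.
The listed epochs lying completely between them are Guadalupian, Lopingian, Paleocene — 3 in all.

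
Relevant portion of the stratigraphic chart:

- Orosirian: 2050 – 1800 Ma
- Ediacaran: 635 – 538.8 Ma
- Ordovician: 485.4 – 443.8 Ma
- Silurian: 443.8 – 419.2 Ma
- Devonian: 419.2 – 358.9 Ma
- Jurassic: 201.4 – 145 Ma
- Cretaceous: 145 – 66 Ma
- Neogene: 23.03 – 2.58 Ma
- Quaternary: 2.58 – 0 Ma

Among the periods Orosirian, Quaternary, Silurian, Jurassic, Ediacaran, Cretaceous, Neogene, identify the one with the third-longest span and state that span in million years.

Durations: Orosirian 250; Quaternary 2.58; Silurian 24.6; Jurassic 56.4; Ediacaran 96.2; Cretaceous 79; Neogene 20.45 Myr.
Sorted longest-first: Orosirian (250), Ediacaran (96.2), Cretaceous (79), Jurassic (56.4), Silurian (24.6), Neogene (20.45), Quaternary (2.58).
The third longest is Cretaceous at 79 Myr.

Cretaceous, 79 million years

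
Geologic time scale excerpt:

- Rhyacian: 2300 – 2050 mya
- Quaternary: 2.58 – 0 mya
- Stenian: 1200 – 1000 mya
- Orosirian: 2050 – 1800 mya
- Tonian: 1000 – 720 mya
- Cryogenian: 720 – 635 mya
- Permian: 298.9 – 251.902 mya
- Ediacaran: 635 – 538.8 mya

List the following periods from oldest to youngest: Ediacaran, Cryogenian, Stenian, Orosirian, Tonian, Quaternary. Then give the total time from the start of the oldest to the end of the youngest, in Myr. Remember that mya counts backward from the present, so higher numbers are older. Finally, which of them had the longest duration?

Orosirian, Stenian, Tonian, Cryogenian, Ediacaran, Quaternary; total span 2050 Myr; longest is Tonian

Start ages (Ma): Orosirian 2050, Stenian 1200, Tonian 1000, Cryogenian 720, Ediacaran 635, Quaternary 2.58.
Ordered oldest to youngest: Orosirian, Stenian, Tonian, Cryogenian, Ediacaran, Quaternary.
Span = 2050 − 0 = 2050 Myr.
Durations: Quaternary 2.58, Stenian 200, Ediacaran 96.2, Orosirian 250, Tonian 280, Cryogenian 85 → longest is Tonian (280 Myr).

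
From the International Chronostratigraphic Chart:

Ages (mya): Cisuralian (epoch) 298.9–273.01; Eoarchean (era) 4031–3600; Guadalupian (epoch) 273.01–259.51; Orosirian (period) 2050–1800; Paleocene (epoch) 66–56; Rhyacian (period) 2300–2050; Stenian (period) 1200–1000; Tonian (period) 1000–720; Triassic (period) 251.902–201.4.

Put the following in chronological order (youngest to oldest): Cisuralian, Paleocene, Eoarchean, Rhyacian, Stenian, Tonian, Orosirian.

Paleocene, Cisuralian, Tonian, Stenian, Orosirian, Rhyacian, Eoarchean

The oldest of these is Eoarchean (starts 4031 Ma) and the youngest is Paleocene (ends 56 Ma).
In between, by decreasing start age: Rhyacian (2300), Orosirian (2050), Stenian (1200), Tonian (1000), Cisuralian (298.9).
Listing youngest first means reversing that sequence.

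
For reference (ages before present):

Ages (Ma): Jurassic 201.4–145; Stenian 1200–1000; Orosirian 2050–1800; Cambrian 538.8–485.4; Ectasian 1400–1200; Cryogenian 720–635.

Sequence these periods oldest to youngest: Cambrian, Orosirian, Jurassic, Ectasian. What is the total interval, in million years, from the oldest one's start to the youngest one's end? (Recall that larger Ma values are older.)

From the excerpt: Cambrian 538.8–485.4; Orosirian 2050–1800; Jurassic 201.4–145; Ectasian 1400–1200 (Ma).
Larger Ma is earlier, so the oldest is Orosirian and the youngest is Jurassic; oldest to youngest: Orosirian, Ectasian, Cambrian, Jurassic.
Oldest start 2050 minus youngest end 145 gives 1905 Myr overall.

Orosirian → Ectasian → Cambrian → Jurassic; total span 1905 Myr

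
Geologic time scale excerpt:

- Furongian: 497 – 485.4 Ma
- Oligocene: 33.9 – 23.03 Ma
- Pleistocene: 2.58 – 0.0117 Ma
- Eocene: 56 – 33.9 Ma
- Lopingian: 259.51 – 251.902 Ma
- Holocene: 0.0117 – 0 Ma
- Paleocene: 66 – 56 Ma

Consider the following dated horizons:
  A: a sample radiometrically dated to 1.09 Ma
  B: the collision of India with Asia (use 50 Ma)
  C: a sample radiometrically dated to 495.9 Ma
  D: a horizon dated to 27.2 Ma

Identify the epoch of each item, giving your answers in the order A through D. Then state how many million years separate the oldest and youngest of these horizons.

Match each age against the start–end ranges in the excerpt: A = 1.09 Ma → Pleistocene (2.58–0.0117); B = 50 Ma → Eocene (56–33.9); C = 495.9 Ma → Furongian (497–485.4); D = 27.2 Ma → Oligocene (33.9–23.03).
The largest age is 495.9 Ma and the smallest is 1.09 Ma; their difference is 494.81 Myr.

A — Pleistocene; B — Eocene; C — Furongian; D — Oligocene; span 494.81 million years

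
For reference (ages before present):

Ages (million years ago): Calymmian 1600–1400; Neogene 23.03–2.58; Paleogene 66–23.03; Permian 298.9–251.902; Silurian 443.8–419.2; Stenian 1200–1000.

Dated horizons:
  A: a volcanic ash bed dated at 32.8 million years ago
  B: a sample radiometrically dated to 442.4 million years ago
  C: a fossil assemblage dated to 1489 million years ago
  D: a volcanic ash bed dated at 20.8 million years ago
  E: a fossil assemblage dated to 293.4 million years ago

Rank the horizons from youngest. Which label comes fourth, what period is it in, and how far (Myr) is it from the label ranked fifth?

B, in the Silurian; 1046.6 million years to C

Sorted youngest-first by Ma: D (20.8), A (32.8), E (293.4), B (442.4), C (1489).
The fourth youngest is B at 442.4 Ma, which lies in 443.8–419.2 Ma: the Silurian.
The fifth youngest is C at 1489 Ma; separation = |442.4 − 1489| = 1046.6 Myr.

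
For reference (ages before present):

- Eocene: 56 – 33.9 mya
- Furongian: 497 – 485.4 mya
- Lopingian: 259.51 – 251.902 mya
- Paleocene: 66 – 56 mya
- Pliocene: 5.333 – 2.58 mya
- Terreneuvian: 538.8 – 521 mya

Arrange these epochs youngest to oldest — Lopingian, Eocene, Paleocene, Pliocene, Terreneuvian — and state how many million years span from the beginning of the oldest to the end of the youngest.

From the excerpt: Lopingian 259.51–251.902; Eocene 56–33.9; Paleocene 66–56; Pliocene 5.333–2.58; Terreneuvian 538.8–521 (Ma).
Larger Ma is earlier, so the oldest is Terreneuvian and the youngest is Pliocene; youngest to oldest: Pliocene, Eocene, Paleocene, Lopingian, Terreneuvian.
Oldest start 538.8 minus youngest end 2.58 gives 536.22 Myr overall.

Pliocene → Eocene → Paleocene → Lopingian → Terreneuvian; total span 536.22 Myr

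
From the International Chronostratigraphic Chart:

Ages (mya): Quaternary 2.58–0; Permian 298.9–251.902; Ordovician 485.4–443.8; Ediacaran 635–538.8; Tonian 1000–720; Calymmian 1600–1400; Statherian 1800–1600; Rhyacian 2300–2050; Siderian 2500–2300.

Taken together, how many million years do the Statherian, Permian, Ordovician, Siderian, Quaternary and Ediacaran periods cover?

587.378 million years

Duration is start − end for each: (1800 − 1600) + (298.9 − 251.902) + (485.4 − 443.8) + (2500 − 2300) + (2.58 − 0) + (635 − 538.8).
That is 200 + 46.998 + 41.6 + 200 + 2.58 + 96.2, which totals 587.378 million years.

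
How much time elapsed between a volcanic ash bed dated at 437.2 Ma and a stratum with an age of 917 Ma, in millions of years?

479.8 million years

917 − 437.2 = 479.8 million years.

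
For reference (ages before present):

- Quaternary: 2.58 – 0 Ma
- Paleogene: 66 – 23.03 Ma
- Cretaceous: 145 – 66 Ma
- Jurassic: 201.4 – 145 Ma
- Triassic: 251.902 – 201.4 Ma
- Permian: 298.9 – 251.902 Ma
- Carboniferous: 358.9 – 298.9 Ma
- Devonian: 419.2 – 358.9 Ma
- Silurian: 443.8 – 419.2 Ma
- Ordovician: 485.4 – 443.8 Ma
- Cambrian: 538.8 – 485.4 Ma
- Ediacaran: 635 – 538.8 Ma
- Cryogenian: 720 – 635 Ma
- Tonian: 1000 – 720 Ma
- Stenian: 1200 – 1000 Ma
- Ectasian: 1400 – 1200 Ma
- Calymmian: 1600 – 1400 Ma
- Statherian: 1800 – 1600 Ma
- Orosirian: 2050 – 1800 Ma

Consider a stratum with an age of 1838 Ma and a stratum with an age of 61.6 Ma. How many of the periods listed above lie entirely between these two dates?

16

1838 Ma sits inside the Orosirian (2050–1800) and 61.6 Ma inside the Paleogene (66–23.03); neither of those is wholly between the two dates.
The listed periods lying completely between them are Statherian, Calymmian, Ectasian, Stenian, Tonian, Cryogenian, Ediacaran, Cambrian, Ordovician, Silurian, Devonian, Carboniferous, Permian, Triassic, Jurassic, Cretaceous — 16 in all.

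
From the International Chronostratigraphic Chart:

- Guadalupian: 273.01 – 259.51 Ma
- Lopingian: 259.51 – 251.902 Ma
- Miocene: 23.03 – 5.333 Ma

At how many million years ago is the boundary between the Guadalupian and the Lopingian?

259.51 Ma

The Guadalupian ends and the Lopingian begins at 259.51 Ma.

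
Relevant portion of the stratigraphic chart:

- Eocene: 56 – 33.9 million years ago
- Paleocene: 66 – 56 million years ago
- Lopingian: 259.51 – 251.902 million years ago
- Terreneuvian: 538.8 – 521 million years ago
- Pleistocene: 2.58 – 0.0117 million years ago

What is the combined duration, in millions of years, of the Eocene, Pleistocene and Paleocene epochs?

34.6683 million years

Each duration: Eocene = 22.1; Pleistocene = 2.5683; Paleocene = 10.
Sum: 22.1 + 2.5683 + 10 = 34.6683 Myr.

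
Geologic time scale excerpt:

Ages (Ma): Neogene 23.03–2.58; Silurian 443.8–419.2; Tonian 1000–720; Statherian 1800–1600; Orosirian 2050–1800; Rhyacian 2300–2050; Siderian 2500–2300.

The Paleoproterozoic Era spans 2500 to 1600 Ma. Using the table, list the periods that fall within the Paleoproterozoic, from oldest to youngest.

Siderian, Rhyacian, Orosirian, Statherian

Periods with both bounds inside 2500–1600 Ma: Siderian (2500–2300), Rhyacian (2300–2050), Orosirian (2050–1800), Statherian (1800–1600).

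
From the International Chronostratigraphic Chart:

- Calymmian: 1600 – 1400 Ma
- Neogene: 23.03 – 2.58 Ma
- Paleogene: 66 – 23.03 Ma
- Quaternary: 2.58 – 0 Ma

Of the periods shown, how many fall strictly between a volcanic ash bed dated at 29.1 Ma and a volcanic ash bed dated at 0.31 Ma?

1

29.1 Ma sits inside the Paleogene (66–23.03) and 0.31 Ma inside the Quaternary (2.58–0); neither of those is wholly between the two dates.
The listed periods lying completely between them are Neogene — 1 in all.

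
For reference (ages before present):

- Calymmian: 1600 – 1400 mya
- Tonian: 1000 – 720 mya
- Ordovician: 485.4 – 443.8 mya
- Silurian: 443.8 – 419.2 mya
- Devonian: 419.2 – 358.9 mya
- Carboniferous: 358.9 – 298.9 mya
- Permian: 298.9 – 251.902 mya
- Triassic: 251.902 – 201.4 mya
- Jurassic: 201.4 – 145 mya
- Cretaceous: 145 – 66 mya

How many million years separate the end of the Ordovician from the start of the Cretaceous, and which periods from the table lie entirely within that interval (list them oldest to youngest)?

The Ordovician closes at 443.8 Ma and the Cretaceous opens at 145 Ma, so the interval is 443.8 − 145 = 298.8 Myr.
A period fits inside if it starts at or after 443.8 Ma and ends at or before 145 Ma; oldest first that gives Silurian, Devonian, Carboniferous, Permian, Triassic, Jurassic.

298.8 million years; Silurian, Devonian, Carboniferous, Permian, Triassic, Jurassic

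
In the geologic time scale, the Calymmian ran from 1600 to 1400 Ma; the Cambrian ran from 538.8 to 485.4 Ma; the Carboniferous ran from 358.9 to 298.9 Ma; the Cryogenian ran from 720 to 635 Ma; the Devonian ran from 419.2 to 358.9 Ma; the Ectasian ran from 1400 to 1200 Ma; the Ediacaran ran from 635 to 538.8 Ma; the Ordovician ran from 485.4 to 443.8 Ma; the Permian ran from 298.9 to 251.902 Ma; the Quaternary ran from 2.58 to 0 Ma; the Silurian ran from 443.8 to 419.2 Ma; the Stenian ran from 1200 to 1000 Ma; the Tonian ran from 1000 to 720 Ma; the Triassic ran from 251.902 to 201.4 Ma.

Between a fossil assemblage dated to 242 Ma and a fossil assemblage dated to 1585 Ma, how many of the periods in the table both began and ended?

11

The older date is 1585 Ma and the younger is 242 Ma.
Periods with start < 1585 and end > 242 Ma: Ectasian (1400–1200), Stenian (1200–1000), Tonian (1000–720), Cryogenian (720–635), Ediacaran (635–538.8), Cambrian (538.8–485.4), Ordovician (485.4–443.8), Silurian (443.8–419.2), Devonian (419.2–358.9), Carboniferous (358.9–298.9), Permian (298.9–251.902).
That is 11 complete periods.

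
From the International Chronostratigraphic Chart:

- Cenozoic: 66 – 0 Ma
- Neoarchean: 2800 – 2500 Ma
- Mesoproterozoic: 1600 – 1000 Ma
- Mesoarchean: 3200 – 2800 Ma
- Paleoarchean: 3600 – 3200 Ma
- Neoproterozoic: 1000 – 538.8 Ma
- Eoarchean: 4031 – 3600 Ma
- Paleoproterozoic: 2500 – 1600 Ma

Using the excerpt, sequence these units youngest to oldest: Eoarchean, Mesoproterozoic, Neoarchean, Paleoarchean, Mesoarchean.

Read off each span (Ma): Eoarchean 4031–3600; Mesoproterozoic 1600–1000; Neoarchean 2800–2500; Paleoarchean 3600–3200; Mesoarchean 3200–2800.
Larger Ma is older, so oldest→youngest is Eoarchean, Paleoarchean, Mesoarchean, Neoarchean, Mesoproterozoic; reverse it for youngest→oldest.

Mesoproterozoic, Neoarchean, Mesoarchean, Paleoarchean, Eoarchean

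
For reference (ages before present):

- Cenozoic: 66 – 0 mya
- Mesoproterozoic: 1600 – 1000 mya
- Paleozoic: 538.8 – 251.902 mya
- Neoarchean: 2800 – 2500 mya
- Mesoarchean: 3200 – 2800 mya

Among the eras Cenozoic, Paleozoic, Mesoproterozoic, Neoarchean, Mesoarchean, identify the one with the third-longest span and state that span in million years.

Neoarchean, 300 million years

Durations: Cenozoic 66; Paleozoic 286.898; Mesoproterozoic 600; Neoarchean 300; Mesoarchean 400 Myr.
Sorted longest-first: Mesoproterozoic (600), Mesoarchean (400), Neoarchean (300), Paleozoic (286.898), Cenozoic (66).
The third longest is Neoarchean at 300 Myr.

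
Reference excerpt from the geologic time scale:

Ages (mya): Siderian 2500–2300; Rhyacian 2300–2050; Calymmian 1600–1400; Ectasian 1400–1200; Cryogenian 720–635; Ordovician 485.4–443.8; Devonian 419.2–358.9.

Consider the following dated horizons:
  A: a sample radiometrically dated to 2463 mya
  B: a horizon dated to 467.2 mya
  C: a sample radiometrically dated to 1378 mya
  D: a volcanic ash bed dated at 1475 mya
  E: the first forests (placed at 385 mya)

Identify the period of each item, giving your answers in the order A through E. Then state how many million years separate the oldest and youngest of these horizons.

Match each age against the start–end ranges in the excerpt: A = 2463 Ma → Siderian (2500–2300); B = 467.2 Ma → Ordovician (485.4–443.8); C = 1378 Ma → Ectasian (1400–1200); D = 1475 Ma → Calymmian (1600–1400); E = 385 Ma → Devonian (419.2–358.9).
The largest age is 2463 Ma and the smallest is 385 Ma; their difference is 2078 Myr.

A — Siderian; B — Ordovician; C — Ectasian; D — Calymmian; E — Devonian; span 2078 million years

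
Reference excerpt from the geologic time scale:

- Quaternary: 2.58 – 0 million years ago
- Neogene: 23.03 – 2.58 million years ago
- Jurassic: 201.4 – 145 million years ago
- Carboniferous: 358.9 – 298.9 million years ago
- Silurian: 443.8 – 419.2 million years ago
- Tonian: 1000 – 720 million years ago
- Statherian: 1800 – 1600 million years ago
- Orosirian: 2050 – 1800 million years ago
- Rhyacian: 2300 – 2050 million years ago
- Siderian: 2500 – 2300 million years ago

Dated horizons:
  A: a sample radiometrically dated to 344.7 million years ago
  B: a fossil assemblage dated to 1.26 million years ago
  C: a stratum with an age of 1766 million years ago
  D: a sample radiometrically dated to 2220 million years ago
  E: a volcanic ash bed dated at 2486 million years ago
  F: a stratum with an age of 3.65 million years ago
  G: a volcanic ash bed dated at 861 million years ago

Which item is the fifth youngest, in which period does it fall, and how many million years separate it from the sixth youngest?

C, in the Statherian; 454 million years to D

Sorted youngest-first by Ma: B (1.26), F (3.65), A (344.7), G (861), C (1766), D (2220), E (2486).
The fifth youngest is C at 1766 Ma, which lies in 1800–1600 Ma: the Statherian.
The sixth youngest is D at 2220 Ma; separation = |1766 − 2220| = 454 Myr.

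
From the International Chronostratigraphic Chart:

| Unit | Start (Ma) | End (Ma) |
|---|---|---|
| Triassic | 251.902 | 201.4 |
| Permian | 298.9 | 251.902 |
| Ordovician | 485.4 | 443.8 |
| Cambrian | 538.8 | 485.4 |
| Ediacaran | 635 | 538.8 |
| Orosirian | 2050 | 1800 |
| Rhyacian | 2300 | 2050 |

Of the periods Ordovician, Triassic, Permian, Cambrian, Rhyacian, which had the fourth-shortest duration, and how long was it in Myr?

Start − end for each: Ordovician 485.4 − 443.8 = 41.6; Triassic 251.902 − 201.4 = 50.502; Permian 298.9 − 251.902 = 46.998; Cambrian 538.8 − 485.4 = 53.4; Rhyacian 2300 − 2050 = 250.
Ranking these from shortest: Ordovician < Permian < Triassic < Cambrian < Rhyacian.
Position 4 in that ranking is Cambrian, which lasted 53.4 Myr.

Cambrian, 53.4 million years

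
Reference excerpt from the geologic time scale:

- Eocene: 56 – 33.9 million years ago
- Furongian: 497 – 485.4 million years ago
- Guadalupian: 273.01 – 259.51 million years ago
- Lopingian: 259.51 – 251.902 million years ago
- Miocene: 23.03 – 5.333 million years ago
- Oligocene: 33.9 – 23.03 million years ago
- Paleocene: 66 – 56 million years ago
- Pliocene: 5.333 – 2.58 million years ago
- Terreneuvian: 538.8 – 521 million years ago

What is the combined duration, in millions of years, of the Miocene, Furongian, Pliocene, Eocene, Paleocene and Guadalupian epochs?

77.65 million years

Each duration: Miocene = 17.697; Furongian = 11.6; Pliocene = 2.753; Eocene = 22.1; Paleocene = 10; Guadalupian = 13.5.
Sum: 17.697 + 11.6 + 2.753 + 22.1 + 10 + 13.5 = 77.65 Myr.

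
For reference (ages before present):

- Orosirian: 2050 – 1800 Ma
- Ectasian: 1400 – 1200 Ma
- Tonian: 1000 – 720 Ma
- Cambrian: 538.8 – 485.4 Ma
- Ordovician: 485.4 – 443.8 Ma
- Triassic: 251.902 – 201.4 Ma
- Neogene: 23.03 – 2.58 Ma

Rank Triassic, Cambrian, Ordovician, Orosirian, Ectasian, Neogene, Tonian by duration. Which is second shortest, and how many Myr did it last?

Ordovician, 41.6 million years

Start − end for each: Triassic 251.902 − 201.4 = 50.502; Cambrian 538.8 − 485.4 = 53.4; Ordovician 485.4 − 443.8 = 41.6; Orosirian 2050 − 1800 = 250; Ectasian 1400 − 1200 = 200; Neogene 23.03 − 2.58 = 20.45; Tonian 1000 − 720 = 280.
Ranking these from shortest: Neogene < Ordovician < Triassic < Cambrian < Ectasian < Orosirian < Tonian.
Position 2 in that ranking is Ordovician, which lasted 41.6 Myr.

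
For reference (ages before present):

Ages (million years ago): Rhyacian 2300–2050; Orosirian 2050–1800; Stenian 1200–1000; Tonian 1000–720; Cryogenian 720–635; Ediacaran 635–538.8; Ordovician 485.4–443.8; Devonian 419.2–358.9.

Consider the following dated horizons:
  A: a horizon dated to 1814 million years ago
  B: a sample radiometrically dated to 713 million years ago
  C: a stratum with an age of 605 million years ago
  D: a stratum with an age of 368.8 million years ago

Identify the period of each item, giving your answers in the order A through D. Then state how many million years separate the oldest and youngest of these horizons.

A — Orosirian; B — Cryogenian; C — Ediacaran; D — Devonian; span 1445.2 million years

A: 1814 Ma lies in 2050–1800 Ma, so Orosirian.
B: 713 Ma lies in 720–635 Ma, so Cryogenian.
C: 605 Ma lies in 635–538.8 Ma, so Ediacaran.
D: 368.8 Ma lies in 419.2–358.9 Ma, so Devonian.
Oldest = 1814 Ma, youngest = 368.8 Ma → span 1445.2 Myr.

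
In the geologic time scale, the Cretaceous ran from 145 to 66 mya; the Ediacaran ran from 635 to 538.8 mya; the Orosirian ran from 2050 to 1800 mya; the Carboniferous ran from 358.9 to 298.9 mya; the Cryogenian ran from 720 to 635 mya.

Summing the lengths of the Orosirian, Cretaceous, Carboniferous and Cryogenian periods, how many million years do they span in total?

474 million years

Each duration: Orosirian = 250; Cretaceous = 79; Carboniferous = 60; Cryogenian = 85.
Sum: 250 + 79 + 60 + 85 = 474 Myr.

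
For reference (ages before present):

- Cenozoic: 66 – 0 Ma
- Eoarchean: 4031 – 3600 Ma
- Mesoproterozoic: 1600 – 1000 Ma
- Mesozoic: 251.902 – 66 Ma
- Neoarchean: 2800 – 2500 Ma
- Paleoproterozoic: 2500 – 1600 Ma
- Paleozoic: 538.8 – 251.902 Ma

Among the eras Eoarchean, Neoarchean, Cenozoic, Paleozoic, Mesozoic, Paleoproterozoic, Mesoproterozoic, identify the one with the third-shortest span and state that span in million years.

Paleozoic, 286.898 million years

Start − end for each: Eoarchean 4031 − 3600 = 431; Neoarchean 2800 − 2500 = 300; Cenozoic 66 − 0 = 66; Paleozoic 538.8 − 251.902 = 286.898; Mesozoic 251.902 − 66 = 185.902; Paleoproterozoic 2500 − 1600 = 900; Mesoproterozoic 1600 − 1000 = 600.
Ranking these from shortest: Cenozoic < Mesozoic < Paleozoic < Neoarchean < Eoarchean < Mesoproterozoic < Paleoproterozoic.
Position 3 in that ranking is Paleozoic, which lasted 286.898 Myr.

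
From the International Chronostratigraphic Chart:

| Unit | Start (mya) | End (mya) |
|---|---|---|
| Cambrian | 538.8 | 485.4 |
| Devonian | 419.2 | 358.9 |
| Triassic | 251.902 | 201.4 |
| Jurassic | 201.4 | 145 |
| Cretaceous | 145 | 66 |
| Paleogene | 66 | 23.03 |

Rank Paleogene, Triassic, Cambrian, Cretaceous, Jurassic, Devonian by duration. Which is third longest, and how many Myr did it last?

Start − end for each: Paleogene 66 − 23.03 = 42.97; Triassic 251.902 − 201.4 = 50.502; Cambrian 538.8 − 485.4 = 53.4; Cretaceous 145 − 66 = 79; Jurassic 201.4 − 145 = 56.4; Devonian 419.2 − 358.9 = 60.3.
Ranking these from longest: Cretaceous > Devonian > Jurassic > Cambrian > Triassic > Paleogene.
Position 3 in that ranking is Jurassic, which lasted 56.4 Myr.

Jurassic, 56.4 million years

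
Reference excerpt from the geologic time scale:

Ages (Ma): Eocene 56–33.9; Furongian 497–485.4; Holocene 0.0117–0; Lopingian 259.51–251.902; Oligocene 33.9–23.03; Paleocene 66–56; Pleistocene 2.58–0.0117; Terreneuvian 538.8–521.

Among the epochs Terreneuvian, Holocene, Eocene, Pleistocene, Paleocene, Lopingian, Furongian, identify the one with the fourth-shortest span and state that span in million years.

Durations: Terreneuvian 17.8; Holocene 0.0117; Eocene 22.1; Pleistocene 2.5683; Paleocene 10; Lopingian 7.608; Furongian 11.6 Myr.
Sorted shortest-first: Holocene (0.0117), Pleistocene (2.5683), Lopingian (7.608), Paleocene (10), Furongian (11.6), Terreneuvian (17.8), Eocene (22.1).
The fourth shortest is Paleocene at 10 Myr.

Paleocene, 10 million years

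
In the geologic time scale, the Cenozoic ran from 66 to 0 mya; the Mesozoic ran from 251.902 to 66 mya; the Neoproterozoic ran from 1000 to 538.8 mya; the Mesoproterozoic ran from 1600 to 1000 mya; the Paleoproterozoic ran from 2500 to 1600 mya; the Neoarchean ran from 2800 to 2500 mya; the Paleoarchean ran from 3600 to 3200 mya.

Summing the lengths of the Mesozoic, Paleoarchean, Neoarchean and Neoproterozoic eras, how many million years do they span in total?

1347.102 million years

Duration is start − end for each: (251.902 − 66) + (3600 − 3200) + (2800 − 2500) + (1000 − 538.8).
That is 185.902 + 400 + 300 + 461.2, which totals 1347.102 million years.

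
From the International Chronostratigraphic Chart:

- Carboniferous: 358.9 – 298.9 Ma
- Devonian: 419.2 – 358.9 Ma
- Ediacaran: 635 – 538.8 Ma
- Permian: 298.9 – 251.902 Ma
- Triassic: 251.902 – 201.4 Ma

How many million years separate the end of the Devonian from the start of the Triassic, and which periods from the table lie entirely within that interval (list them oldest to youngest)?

106.998 million years; Carboniferous, Permian

End of Devonian = 358.9 Ma; start of Triassic = 251.902 Ma.
Gap = 358.9 − 251.902 = 106.998 Myr.
Periods wholly inside 358.9–251.902 Ma: Carboniferous (358.9–298.9), Permian (298.9–251.902).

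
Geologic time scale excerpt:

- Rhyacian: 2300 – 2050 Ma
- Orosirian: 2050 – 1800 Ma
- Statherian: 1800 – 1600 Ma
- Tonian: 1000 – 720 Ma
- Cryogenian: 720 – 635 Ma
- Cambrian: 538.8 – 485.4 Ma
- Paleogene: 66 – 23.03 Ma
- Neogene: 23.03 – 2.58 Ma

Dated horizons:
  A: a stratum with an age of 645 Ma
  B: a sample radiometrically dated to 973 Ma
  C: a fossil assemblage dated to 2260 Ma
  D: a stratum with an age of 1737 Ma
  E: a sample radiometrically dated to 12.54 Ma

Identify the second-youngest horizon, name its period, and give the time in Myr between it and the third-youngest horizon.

A, in the Cryogenian; 328 million years to B

Smaller Ma means younger, so youngest first: E 12.54 < A 645 < B 973 < D 1737 < C 2260.
Counting 2 along gives A (645 Ma); the excerpt puts that inside the Cryogenian, 720–635 Ma.
Next in line is B (973 Ma), and 973 − 645 = 328 Myr.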